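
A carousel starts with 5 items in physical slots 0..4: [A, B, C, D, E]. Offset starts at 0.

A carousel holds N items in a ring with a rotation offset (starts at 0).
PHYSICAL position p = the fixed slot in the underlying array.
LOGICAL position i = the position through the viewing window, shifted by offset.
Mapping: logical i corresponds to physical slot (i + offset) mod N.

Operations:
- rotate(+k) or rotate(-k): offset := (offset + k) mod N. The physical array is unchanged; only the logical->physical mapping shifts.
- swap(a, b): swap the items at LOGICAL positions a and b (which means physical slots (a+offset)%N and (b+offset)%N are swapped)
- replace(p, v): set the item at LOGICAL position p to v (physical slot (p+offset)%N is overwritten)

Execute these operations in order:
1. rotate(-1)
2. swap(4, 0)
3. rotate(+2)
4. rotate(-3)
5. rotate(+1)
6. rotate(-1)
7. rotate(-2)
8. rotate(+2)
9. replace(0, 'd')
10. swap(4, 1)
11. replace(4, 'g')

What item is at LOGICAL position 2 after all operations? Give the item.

Answer: A

Derivation:
After op 1 (rotate(-1)): offset=4, physical=[A,B,C,D,E], logical=[E,A,B,C,D]
After op 2 (swap(4, 0)): offset=4, physical=[A,B,C,E,D], logical=[D,A,B,C,E]
After op 3 (rotate(+2)): offset=1, physical=[A,B,C,E,D], logical=[B,C,E,D,A]
After op 4 (rotate(-3)): offset=3, physical=[A,B,C,E,D], logical=[E,D,A,B,C]
After op 5 (rotate(+1)): offset=4, physical=[A,B,C,E,D], logical=[D,A,B,C,E]
After op 6 (rotate(-1)): offset=3, physical=[A,B,C,E,D], logical=[E,D,A,B,C]
After op 7 (rotate(-2)): offset=1, physical=[A,B,C,E,D], logical=[B,C,E,D,A]
After op 8 (rotate(+2)): offset=3, physical=[A,B,C,E,D], logical=[E,D,A,B,C]
After op 9 (replace(0, 'd')): offset=3, physical=[A,B,C,d,D], logical=[d,D,A,B,C]
After op 10 (swap(4, 1)): offset=3, physical=[A,B,D,d,C], logical=[d,C,A,B,D]
After op 11 (replace(4, 'g')): offset=3, physical=[A,B,g,d,C], logical=[d,C,A,B,g]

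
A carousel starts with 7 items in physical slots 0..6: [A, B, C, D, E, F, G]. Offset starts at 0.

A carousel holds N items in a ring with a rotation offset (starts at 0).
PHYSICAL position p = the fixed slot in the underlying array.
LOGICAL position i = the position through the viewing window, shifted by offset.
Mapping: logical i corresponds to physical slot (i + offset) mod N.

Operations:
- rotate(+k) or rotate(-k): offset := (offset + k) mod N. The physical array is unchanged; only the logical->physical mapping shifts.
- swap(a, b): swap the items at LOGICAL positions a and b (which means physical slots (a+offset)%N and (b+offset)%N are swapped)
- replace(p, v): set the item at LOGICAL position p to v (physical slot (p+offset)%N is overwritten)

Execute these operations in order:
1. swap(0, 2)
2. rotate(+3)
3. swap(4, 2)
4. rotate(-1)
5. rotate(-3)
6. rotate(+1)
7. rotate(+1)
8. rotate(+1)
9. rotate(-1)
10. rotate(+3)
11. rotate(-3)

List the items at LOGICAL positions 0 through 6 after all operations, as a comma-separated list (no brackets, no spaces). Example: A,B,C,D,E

After op 1 (swap(0, 2)): offset=0, physical=[C,B,A,D,E,F,G], logical=[C,B,A,D,E,F,G]
After op 2 (rotate(+3)): offset=3, physical=[C,B,A,D,E,F,G], logical=[D,E,F,G,C,B,A]
After op 3 (swap(4, 2)): offset=3, physical=[F,B,A,D,E,C,G], logical=[D,E,C,G,F,B,A]
After op 4 (rotate(-1)): offset=2, physical=[F,B,A,D,E,C,G], logical=[A,D,E,C,G,F,B]
After op 5 (rotate(-3)): offset=6, physical=[F,B,A,D,E,C,G], logical=[G,F,B,A,D,E,C]
After op 6 (rotate(+1)): offset=0, physical=[F,B,A,D,E,C,G], logical=[F,B,A,D,E,C,G]
After op 7 (rotate(+1)): offset=1, physical=[F,B,A,D,E,C,G], logical=[B,A,D,E,C,G,F]
After op 8 (rotate(+1)): offset=2, physical=[F,B,A,D,E,C,G], logical=[A,D,E,C,G,F,B]
After op 9 (rotate(-1)): offset=1, physical=[F,B,A,D,E,C,G], logical=[B,A,D,E,C,G,F]
After op 10 (rotate(+3)): offset=4, physical=[F,B,A,D,E,C,G], logical=[E,C,G,F,B,A,D]
After op 11 (rotate(-3)): offset=1, physical=[F,B,A,D,E,C,G], logical=[B,A,D,E,C,G,F]

Answer: B,A,D,E,C,G,F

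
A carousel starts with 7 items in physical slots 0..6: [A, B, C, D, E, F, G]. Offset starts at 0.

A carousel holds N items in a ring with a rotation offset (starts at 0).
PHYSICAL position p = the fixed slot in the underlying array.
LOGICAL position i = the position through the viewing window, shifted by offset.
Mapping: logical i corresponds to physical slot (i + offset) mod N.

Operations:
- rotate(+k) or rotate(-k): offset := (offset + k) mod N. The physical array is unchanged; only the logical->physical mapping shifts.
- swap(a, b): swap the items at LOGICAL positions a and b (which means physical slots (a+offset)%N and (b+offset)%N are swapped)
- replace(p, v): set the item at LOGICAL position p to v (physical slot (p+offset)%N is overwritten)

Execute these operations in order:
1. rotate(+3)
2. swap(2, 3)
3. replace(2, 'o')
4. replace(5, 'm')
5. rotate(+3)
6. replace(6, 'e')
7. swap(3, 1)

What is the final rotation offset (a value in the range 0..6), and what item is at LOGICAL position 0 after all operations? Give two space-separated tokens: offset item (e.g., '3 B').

Answer: 6 F

Derivation:
After op 1 (rotate(+3)): offset=3, physical=[A,B,C,D,E,F,G], logical=[D,E,F,G,A,B,C]
After op 2 (swap(2, 3)): offset=3, physical=[A,B,C,D,E,G,F], logical=[D,E,G,F,A,B,C]
After op 3 (replace(2, 'o')): offset=3, physical=[A,B,C,D,E,o,F], logical=[D,E,o,F,A,B,C]
After op 4 (replace(5, 'm')): offset=3, physical=[A,m,C,D,E,o,F], logical=[D,E,o,F,A,m,C]
After op 5 (rotate(+3)): offset=6, physical=[A,m,C,D,E,o,F], logical=[F,A,m,C,D,E,o]
After op 6 (replace(6, 'e')): offset=6, physical=[A,m,C,D,E,e,F], logical=[F,A,m,C,D,E,e]
After op 7 (swap(3, 1)): offset=6, physical=[C,m,A,D,E,e,F], logical=[F,C,m,A,D,E,e]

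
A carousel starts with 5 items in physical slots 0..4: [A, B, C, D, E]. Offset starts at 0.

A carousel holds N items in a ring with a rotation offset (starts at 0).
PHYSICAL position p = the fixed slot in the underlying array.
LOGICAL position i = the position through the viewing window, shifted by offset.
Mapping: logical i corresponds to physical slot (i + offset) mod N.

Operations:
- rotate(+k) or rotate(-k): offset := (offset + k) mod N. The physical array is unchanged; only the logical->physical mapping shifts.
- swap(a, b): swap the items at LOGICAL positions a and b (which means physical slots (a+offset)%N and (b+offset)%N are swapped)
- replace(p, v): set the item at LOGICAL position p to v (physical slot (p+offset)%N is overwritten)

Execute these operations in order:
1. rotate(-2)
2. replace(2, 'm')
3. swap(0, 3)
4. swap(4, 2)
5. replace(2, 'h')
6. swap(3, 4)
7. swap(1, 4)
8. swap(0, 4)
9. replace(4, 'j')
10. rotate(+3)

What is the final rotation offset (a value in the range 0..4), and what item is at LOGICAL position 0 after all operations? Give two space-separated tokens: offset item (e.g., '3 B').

Answer: 1 m

Derivation:
After op 1 (rotate(-2)): offset=3, physical=[A,B,C,D,E], logical=[D,E,A,B,C]
After op 2 (replace(2, 'm')): offset=3, physical=[m,B,C,D,E], logical=[D,E,m,B,C]
After op 3 (swap(0, 3)): offset=3, physical=[m,D,C,B,E], logical=[B,E,m,D,C]
After op 4 (swap(4, 2)): offset=3, physical=[C,D,m,B,E], logical=[B,E,C,D,m]
After op 5 (replace(2, 'h')): offset=3, physical=[h,D,m,B,E], logical=[B,E,h,D,m]
After op 6 (swap(3, 4)): offset=3, physical=[h,m,D,B,E], logical=[B,E,h,m,D]
After op 7 (swap(1, 4)): offset=3, physical=[h,m,E,B,D], logical=[B,D,h,m,E]
After op 8 (swap(0, 4)): offset=3, physical=[h,m,B,E,D], logical=[E,D,h,m,B]
After op 9 (replace(4, 'j')): offset=3, physical=[h,m,j,E,D], logical=[E,D,h,m,j]
After op 10 (rotate(+3)): offset=1, physical=[h,m,j,E,D], logical=[m,j,E,D,h]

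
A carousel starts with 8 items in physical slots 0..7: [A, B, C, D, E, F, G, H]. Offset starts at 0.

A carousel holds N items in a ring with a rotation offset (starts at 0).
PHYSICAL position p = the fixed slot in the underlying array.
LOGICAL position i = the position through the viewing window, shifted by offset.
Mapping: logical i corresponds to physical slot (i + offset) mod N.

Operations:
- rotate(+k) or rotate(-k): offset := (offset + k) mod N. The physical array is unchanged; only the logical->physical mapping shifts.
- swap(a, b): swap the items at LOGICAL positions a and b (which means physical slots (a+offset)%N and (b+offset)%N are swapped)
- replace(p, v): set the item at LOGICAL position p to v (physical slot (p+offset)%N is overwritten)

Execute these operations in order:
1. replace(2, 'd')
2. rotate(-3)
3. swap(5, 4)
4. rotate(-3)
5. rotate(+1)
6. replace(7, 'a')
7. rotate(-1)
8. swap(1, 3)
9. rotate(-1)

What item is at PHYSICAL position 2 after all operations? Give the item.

Answer: a

Derivation:
After op 1 (replace(2, 'd')): offset=0, physical=[A,B,d,D,E,F,G,H], logical=[A,B,d,D,E,F,G,H]
After op 2 (rotate(-3)): offset=5, physical=[A,B,d,D,E,F,G,H], logical=[F,G,H,A,B,d,D,E]
After op 3 (swap(5, 4)): offset=5, physical=[A,d,B,D,E,F,G,H], logical=[F,G,H,A,d,B,D,E]
After op 4 (rotate(-3)): offset=2, physical=[A,d,B,D,E,F,G,H], logical=[B,D,E,F,G,H,A,d]
After op 5 (rotate(+1)): offset=3, physical=[A,d,B,D,E,F,G,H], logical=[D,E,F,G,H,A,d,B]
After op 6 (replace(7, 'a')): offset=3, physical=[A,d,a,D,E,F,G,H], logical=[D,E,F,G,H,A,d,a]
After op 7 (rotate(-1)): offset=2, physical=[A,d,a,D,E,F,G,H], logical=[a,D,E,F,G,H,A,d]
After op 8 (swap(1, 3)): offset=2, physical=[A,d,a,F,E,D,G,H], logical=[a,F,E,D,G,H,A,d]
After op 9 (rotate(-1)): offset=1, physical=[A,d,a,F,E,D,G,H], logical=[d,a,F,E,D,G,H,A]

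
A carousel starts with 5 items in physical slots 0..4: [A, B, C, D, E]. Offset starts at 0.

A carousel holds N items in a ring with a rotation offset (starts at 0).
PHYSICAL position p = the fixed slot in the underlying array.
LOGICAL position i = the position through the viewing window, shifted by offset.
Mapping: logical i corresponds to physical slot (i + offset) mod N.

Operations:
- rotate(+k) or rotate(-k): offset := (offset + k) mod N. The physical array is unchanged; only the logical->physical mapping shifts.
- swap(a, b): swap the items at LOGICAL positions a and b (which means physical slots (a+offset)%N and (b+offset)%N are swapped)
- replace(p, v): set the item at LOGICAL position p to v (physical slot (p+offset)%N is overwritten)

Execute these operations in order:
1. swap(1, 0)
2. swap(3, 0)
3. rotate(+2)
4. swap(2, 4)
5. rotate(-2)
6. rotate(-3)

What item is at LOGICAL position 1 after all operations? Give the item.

After op 1 (swap(1, 0)): offset=0, physical=[B,A,C,D,E], logical=[B,A,C,D,E]
After op 2 (swap(3, 0)): offset=0, physical=[D,A,C,B,E], logical=[D,A,C,B,E]
After op 3 (rotate(+2)): offset=2, physical=[D,A,C,B,E], logical=[C,B,E,D,A]
After op 4 (swap(2, 4)): offset=2, physical=[D,E,C,B,A], logical=[C,B,A,D,E]
After op 5 (rotate(-2)): offset=0, physical=[D,E,C,B,A], logical=[D,E,C,B,A]
After op 6 (rotate(-3)): offset=2, physical=[D,E,C,B,A], logical=[C,B,A,D,E]

Answer: B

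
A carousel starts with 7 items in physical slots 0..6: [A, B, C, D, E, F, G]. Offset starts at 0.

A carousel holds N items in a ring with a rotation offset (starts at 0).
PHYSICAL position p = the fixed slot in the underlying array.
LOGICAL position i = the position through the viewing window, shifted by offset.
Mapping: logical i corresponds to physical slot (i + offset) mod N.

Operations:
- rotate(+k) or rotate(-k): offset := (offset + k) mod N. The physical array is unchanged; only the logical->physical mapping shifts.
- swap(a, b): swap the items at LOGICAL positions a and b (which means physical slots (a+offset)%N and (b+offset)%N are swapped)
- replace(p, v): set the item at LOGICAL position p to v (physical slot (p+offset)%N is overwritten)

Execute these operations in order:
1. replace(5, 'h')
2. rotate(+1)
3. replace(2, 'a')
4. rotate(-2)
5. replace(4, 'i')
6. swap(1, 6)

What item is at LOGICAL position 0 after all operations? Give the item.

After op 1 (replace(5, 'h')): offset=0, physical=[A,B,C,D,E,h,G], logical=[A,B,C,D,E,h,G]
After op 2 (rotate(+1)): offset=1, physical=[A,B,C,D,E,h,G], logical=[B,C,D,E,h,G,A]
After op 3 (replace(2, 'a')): offset=1, physical=[A,B,C,a,E,h,G], logical=[B,C,a,E,h,G,A]
After op 4 (rotate(-2)): offset=6, physical=[A,B,C,a,E,h,G], logical=[G,A,B,C,a,E,h]
After op 5 (replace(4, 'i')): offset=6, physical=[A,B,C,i,E,h,G], logical=[G,A,B,C,i,E,h]
After op 6 (swap(1, 6)): offset=6, physical=[h,B,C,i,E,A,G], logical=[G,h,B,C,i,E,A]

Answer: G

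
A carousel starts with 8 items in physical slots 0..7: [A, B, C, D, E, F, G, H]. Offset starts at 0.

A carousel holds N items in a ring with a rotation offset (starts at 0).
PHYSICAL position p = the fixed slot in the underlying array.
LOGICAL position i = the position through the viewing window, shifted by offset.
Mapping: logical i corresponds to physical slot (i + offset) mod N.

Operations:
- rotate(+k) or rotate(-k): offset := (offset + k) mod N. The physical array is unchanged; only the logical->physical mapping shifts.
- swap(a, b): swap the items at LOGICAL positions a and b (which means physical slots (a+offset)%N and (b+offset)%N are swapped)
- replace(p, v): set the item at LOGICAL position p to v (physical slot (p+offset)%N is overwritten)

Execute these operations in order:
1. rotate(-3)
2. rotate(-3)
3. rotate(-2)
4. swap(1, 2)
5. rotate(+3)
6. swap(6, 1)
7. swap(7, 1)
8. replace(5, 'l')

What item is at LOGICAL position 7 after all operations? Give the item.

Answer: C

Derivation:
After op 1 (rotate(-3)): offset=5, physical=[A,B,C,D,E,F,G,H], logical=[F,G,H,A,B,C,D,E]
After op 2 (rotate(-3)): offset=2, physical=[A,B,C,D,E,F,G,H], logical=[C,D,E,F,G,H,A,B]
After op 3 (rotate(-2)): offset=0, physical=[A,B,C,D,E,F,G,H], logical=[A,B,C,D,E,F,G,H]
After op 4 (swap(1, 2)): offset=0, physical=[A,C,B,D,E,F,G,H], logical=[A,C,B,D,E,F,G,H]
After op 5 (rotate(+3)): offset=3, physical=[A,C,B,D,E,F,G,H], logical=[D,E,F,G,H,A,C,B]
After op 6 (swap(6, 1)): offset=3, physical=[A,E,B,D,C,F,G,H], logical=[D,C,F,G,H,A,E,B]
After op 7 (swap(7, 1)): offset=3, physical=[A,E,C,D,B,F,G,H], logical=[D,B,F,G,H,A,E,C]
After op 8 (replace(5, 'l')): offset=3, physical=[l,E,C,D,B,F,G,H], logical=[D,B,F,G,H,l,E,C]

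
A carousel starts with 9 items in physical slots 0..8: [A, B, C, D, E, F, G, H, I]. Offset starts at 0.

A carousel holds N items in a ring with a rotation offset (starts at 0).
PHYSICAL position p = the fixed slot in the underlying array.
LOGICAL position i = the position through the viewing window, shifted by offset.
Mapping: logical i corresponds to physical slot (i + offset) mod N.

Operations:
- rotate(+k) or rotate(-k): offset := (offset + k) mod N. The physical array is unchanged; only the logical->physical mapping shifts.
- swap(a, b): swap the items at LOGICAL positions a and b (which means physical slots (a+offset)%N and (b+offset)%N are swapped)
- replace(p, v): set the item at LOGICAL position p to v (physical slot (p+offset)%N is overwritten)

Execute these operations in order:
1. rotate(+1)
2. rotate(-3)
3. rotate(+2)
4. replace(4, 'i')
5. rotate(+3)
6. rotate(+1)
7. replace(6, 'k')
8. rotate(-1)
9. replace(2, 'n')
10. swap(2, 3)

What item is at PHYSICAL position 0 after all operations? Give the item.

Answer: A

Derivation:
After op 1 (rotate(+1)): offset=1, physical=[A,B,C,D,E,F,G,H,I], logical=[B,C,D,E,F,G,H,I,A]
After op 2 (rotate(-3)): offset=7, physical=[A,B,C,D,E,F,G,H,I], logical=[H,I,A,B,C,D,E,F,G]
After op 3 (rotate(+2)): offset=0, physical=[A,B,C,D,E,F,G,H,I], logical=[A,B,C,D,E,F,G,H,I]
After op 4 (replace(4, 'i')): offset=0, physical=[A,B,C,D,i,F,G,H,I], logical=[A,B,C,D,i,F,G,H,I]
After op 5 (rotate(+3)): offset=3, physical=[A,B,C,D,i,F,G,H,I], logical=[D,i,F,G,H,I,A,B,C]
After op 6 (rotate(+1)): offset=4, physical=[A,B,C,D,i,F,G,H,I], logical=[i,F,G,H,I,A,B,C,D]
After op 7 (replace(6, 'k')): offset=4, physical=[A,k,C,D,i,F,G,H,I], logical=[i,F,G,H,I,A,k,C,D]
After op 8 (rotate(-1)): offset=3, physical=[A,k,C,D,i,F,G,H,I], logical=[D,i,F,G,H,I,A,k,C]
After op 9 (replace(2, 'n')): offset=3, physical=[A,k,C,D,i,n,G,H,I], logical=[D,i,n,G,H,I,A,k,C]
After op 10 (swap(2, 3)): offset=3, physical=[A,k,C,D,i,G,n,H,I], logical=[D,i,G,n,H,I,A,k,C]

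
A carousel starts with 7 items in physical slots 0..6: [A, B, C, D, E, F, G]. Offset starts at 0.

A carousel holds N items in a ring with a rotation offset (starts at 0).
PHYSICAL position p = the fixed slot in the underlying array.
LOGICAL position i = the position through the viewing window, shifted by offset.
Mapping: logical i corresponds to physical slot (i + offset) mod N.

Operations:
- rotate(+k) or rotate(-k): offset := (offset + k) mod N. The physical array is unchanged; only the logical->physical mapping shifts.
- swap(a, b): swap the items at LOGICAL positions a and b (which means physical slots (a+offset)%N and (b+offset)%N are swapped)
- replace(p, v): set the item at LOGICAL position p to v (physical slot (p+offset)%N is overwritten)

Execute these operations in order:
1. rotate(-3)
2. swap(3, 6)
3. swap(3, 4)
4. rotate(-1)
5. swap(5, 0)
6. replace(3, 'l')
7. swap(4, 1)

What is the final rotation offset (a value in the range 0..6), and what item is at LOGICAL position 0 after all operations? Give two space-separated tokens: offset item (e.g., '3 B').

After op 1 (rotate(-3)): offset=4, physical=[A,B,C,D,E,F,G], logical=[E,F,G,A,B,C,D]
After op 2 (swap(3, 6)): offset=4, physical=[D,B,C,A,E,F,G], logical=[E,F,G,D,B,C,A]
After op 3 (swap(3, 4)): offset=4, physical=[B,D,C,A,E,F,G], logical=[E,F,G,B,D,C,A]
After op 4 (rotate(-1)): offset=3, physical=[B,D,C,A,E,F,G], logical=[A,E,F,G,B,D,C]
After op 5 (swap(5, 0)): offset=3, physical=[B,A,C,D,E,F,G], logical=[D,E,F,G,B,A,C]
After op 6 (replace(3, 'l')): offset=3, physical=[B,A,C,D,E,F,l], logical=[D,E,F,l,B,A,C]
After op 7 (swap(4, 1)): offset=3, physical=[E,A,C,D,B,F,l], logical=[D,B,F,l,E,A,C]

Answer: 3 D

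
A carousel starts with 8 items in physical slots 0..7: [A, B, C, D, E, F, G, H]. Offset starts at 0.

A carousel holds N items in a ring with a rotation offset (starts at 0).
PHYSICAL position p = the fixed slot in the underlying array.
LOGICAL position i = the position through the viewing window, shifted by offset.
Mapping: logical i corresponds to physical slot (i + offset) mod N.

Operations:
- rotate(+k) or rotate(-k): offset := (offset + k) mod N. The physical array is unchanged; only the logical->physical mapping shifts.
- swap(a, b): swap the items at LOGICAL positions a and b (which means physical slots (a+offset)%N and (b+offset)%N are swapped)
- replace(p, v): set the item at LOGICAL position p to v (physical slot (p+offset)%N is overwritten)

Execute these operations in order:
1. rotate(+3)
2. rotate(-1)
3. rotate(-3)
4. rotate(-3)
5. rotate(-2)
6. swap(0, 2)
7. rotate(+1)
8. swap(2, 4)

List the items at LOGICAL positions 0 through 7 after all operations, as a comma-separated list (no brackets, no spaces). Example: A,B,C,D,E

Answer: D,C,H,G,F,A,B,E

Derivation:
After op 1 (rotate(+3)): offset=3, physical=[A,B,C,D,E,F,G,H], logical=[D,E,F,G,H,A,B,C]
After op 2 (rotate(-1)): offset=2, physical=[A,B,C,D,E,F,G,H], logical=[C,D,E,F,G,H,A,B]
After op 3 (rotate(-3)): offset=7, physical=[A,B,C,D,E,F,G,H], logical=[H,A,B,C,D,E,F,G]
After op 4 (rotate(-3)): offset=4, physical=[A,B,C,D,E,F,G,H], logical=[E,F,G,H,A,B,C,D]
After op 5 (rotate(-2)): offset=2, physical=[A,B,C,D,E,F,G,H], logical=[C,D,E,F,G,H,A,B]
After op 6 (swap(0, 2)): offset=2, physical=[A,B,E,D,C,F,G,H], logical=[E,D,C,F,G,H,A,B]
After op 7 (rotate(+1)): offset=3, physical=[A,B,E,D,C,F,G,H], logical=[D,C,F,G,H,A,B,E]
After op 8 (swap(2, 4)): offset=3, physical=[A,B,E,D,C,H,G,F], logical=[D,C,H,G,F,A,B,E]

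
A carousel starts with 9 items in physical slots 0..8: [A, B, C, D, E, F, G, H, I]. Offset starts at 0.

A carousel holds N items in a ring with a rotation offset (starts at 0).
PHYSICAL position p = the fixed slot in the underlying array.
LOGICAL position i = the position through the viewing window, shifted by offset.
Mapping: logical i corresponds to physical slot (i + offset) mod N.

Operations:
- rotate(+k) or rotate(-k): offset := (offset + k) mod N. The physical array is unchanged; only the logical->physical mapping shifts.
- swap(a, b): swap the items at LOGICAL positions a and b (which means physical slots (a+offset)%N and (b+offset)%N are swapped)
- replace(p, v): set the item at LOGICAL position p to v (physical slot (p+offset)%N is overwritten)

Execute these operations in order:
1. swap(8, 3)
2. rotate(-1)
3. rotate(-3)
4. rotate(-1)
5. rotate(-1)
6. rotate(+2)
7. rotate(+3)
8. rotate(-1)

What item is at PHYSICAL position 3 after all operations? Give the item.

Answer: I

Derivation:
After op 1 (swap(8, 3)): offset=0, physical=[A,B,C,I,E,F,G,H,D], logical=[A,B,C,I,E,F,G,H,D]
After op 2 (rotate(-1)): offset=8, physical=[A,B,C,I,E,F,G,H,D], logical=[D,A,B,C,I,E,F,G,H]
After op 3 (rotate(-3)): offset=5, physical=[A,B,C,I,E,F,G,H,D], logical=[F,G,H,D,A,B,C,I,E]
After op 4 (rotate(-1)): offset=4, physical=[A,B,C,I,E,F,G,H,D], logical=[E,F,G,H,D,A,B,C,I]
After op 5 (rotate(-1)): offset=3, physical=[A,B,C,I,E,F,G,H,D], logical=[I,E,F,G,H,D,A,B,C]
After op 6 (rotate(+2)): offset=5, physical=[A,B,C,I,E,F,G,H,D], logical=[F,G,H,D,A,B,C,I,E]
After op 7 (rotate(+3)): offset=8, physical=[A,B,C,I,E,F,G,H,D], logical=[D,A,B,C,I,E,F,G,H]
After op 8 (rotate(-1)): offset=7, physical=[A,B,C,I,E,F,G,H,D], logical=[H,D,A,B,C,I,E,F,G]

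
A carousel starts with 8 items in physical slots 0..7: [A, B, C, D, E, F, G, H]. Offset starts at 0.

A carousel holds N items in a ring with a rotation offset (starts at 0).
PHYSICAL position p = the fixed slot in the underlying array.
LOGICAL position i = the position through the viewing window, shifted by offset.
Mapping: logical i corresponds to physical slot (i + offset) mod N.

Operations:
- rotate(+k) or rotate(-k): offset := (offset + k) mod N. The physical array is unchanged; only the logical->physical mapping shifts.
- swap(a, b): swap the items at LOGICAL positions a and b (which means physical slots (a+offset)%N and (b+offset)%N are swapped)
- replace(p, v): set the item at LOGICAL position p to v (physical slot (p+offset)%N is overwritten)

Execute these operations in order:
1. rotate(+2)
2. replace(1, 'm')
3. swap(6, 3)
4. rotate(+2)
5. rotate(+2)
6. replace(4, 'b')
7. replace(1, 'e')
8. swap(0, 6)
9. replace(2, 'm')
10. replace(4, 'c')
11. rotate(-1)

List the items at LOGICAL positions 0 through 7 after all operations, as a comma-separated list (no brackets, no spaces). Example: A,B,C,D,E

After op 1 (rotate(+2)): offset=2, physical=[A,B,C,D,E,F,G,H], logical=[C,D,E,F,G,H,A,B]
After op 2 (replace(1, 'm')): offset=2, physical=[A,B,C,m,E,F,G,H], logical=[C,m,E,F,G,H,A,B]
After op 3 (swap(6, 3)): offset=2, physical=[F,B,C,m,E,A,G,H], logical=[C,m,E,A,G,H,F,B]
After op 4 (rotate(+2)): offset=4, physical=[F,B,C,m,E,A,G,H], logical=[E,A,G,H,F,B,C,m]
After op 5 (rotate(+2)): offset=6, physical=[F,B,C,m,E,A,G,H], logical=[G,H,F,B,C,m,E,A]
After op 6 (replace(4, 'b')): offset=6, physical=[F,B,b,m,E,A,G,H], logical=[G,H,F,B,b,m,E,A]
After op 7 (replace(1, 'e')): offset=6, physical=[F,B,b,m,E,A,G,e], logical=[G,e,F,B,b,m,E,A]
After op 8 (swap(0, 6)): offset=6, physical=[F,B,b,m,G,A,E,e], logical=[E,e,F,B,b,m,G,A]
After op 9 (replace(2, 'm')): offset=6, physical=[m,B,b,m,G,A,E,e], logical=[E,e,m,B,b,m,G,A]
After op 10 (replace(4, 'c')): offset=6, physical=[m,B,c,m,G,A,E,e], logical=[E,e,m,B,c,m,G,A]
After op 11 (rotate(-1)): offset=5, physical=[m,B,c,m,G,A,E,e], logical=[A,E,e,m,B,c,m,G]

Answer: A,E,e,m,B,c,m,G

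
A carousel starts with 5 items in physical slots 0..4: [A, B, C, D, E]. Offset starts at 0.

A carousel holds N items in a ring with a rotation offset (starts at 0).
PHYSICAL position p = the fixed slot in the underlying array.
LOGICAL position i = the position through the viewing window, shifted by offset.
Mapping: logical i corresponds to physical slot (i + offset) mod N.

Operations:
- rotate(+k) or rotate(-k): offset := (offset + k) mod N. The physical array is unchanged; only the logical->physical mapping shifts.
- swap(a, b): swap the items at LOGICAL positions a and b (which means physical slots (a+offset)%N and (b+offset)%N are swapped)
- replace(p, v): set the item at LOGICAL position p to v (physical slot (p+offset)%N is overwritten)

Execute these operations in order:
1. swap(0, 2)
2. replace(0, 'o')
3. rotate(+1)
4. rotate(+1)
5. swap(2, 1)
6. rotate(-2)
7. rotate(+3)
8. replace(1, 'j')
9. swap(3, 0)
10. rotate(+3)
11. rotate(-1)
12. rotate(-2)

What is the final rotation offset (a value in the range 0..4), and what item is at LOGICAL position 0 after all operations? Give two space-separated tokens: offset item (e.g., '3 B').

After op 1 (swap(0, 2)): offset=0, physical=[C,B,A,D,E], logical=[C,B,A,D,E]
After op 2 (replace(0, 'o')): offset=0, physical=[o,B,A,D,E], logical=[o,B,A,D,E]
After op 3 (rotate(+1)): offset=1, physical=[o,B,A,D,E], logical=[B,A,D,E,o]
After op 4 (rotate(+1)): offset=2, physical=[o,B,A,D,E], logical=[A,D,E,o,B]
After op 5 (swap(2, 1)): offset=2, physical=[o,B,A,E,D], logical=[A,E,D,o,B]
After op 6 (rotate(-2)): offset=0, physical=[o,B,A,E,D], logical=[o,B,A,E,D]
After op 7 (rotate(+3)): offset=3, physical=[o,B,A,E,D], logical=[E,D,o,B,A]
After op 8 (replace(1, 'j')): offset=3, physical=[o,B,A,E,j], logical=[E,j,o,B,A]
After op 9 (swap(3, 0)): offset=3, physical=[o,E,A,B,j], logical=[B,j,o,E,A]
After op 10 (rotate(+3)): offset=1, physical=[o,E,A,B,j], logical=[E,A,B,j,o]
After op 11 (rotate(-1)): offset=0, physical=[o,E,A,B,j], logical=[o,E,A,B,j]
After op 12 (rotate(-2)): offset=3, physical=[o,E,A,B,j], logical=[B,j,o,E,A]

Answer: 3 B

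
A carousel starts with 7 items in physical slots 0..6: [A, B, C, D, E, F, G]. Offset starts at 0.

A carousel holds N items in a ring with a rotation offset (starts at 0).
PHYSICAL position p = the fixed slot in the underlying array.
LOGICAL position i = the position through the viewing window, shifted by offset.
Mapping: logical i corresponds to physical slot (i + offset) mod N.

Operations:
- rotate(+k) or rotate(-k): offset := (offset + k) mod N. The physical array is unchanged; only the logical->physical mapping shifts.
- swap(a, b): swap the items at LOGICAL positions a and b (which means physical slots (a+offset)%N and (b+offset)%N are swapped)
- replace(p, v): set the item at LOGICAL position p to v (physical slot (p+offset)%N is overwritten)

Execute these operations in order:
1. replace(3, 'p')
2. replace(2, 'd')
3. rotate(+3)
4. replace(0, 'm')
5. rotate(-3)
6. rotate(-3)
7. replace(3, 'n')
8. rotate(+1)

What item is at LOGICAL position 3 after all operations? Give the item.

After op 1 (replace(3, 'p')): offset=0, physical=[A,B,C,p,E,F,G], logical=[A,B,C,p,E,F,G]
After op 2 (replace(2, 'd')): offset=0, physical=[A,B,d,p,E,F,G], logical=[A,B,d,p,E,F,G]
After op 3 (rotate(+3)): offset=3, physical=[A,B,d,p,E,F,G], logical=[p,E,F,G,A,B,d]
After op 4 (replace(0, 'm')): offset=3, physical=[A,B,d,m,E,F,G], logical=[m,E,F,G,A,B,d]
After op 5 (rotate(-3)): offset=0, physical=[A,B,d,m,E,F,G], logical=[A,B,d,m,E,F,G]
After op 6 (rotate(-3)): offset=4, physical=[A,B,d,m,E,F,G], logical=[E,F,G,A,B,d,m]
After op 7 (replace(3, 'n')): offset=4, physical=[n,B,d,m,E,F,G], logical=[E,F,G,n,B,d,m]
After op 8 (rotate(+1)): offset=5, physical=[n,B,d,m,E,F,G], logical=[F,G,n,B,d,m,E]

Answer: B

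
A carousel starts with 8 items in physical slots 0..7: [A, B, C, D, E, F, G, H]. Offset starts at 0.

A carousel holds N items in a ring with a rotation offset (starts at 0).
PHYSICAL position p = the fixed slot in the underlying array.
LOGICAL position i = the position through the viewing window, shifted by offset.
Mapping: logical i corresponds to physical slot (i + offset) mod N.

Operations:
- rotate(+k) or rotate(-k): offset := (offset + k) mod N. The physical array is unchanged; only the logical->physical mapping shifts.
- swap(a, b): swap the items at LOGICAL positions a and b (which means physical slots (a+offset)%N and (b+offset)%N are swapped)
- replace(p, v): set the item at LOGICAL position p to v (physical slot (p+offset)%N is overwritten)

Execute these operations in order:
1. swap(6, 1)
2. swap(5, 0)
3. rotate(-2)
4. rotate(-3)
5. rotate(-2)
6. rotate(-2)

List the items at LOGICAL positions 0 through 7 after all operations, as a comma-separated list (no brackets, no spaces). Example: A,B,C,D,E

Answer: H,F,G,C,D,E,A,B

Derivation:
After op 1 (swap(6, 1)): offset=0, physical=[A,G,C,D,E,F,B,H], logical=[A,G,C,D,E,F,B,H]
After op 2 (swap(5, 0)): offset=0, physical=[F,G,C,D,E,A,B,H], logical=[F,G,C,D,E,A,B,H]
After op 3 (rotate(-2)): offset=6, physical=[F,G,C,D,E,A,B,H], logical=[B,H,F,G,C,D,E,A]
After op 4 (rotate(-3)): offset=3, physical=[F,G,C,D,E,A,B,H], logical=[D,E,A,B,H,F,G,C]
After op 5 (rotate(-2)): offset=1, physical=[F,G,C,D,E,A,B,H], logical=[G,C,D,E,A,B,H,F]
After op 6 (rotate(-2)): offset=7, physical=[F,G,C,D,E,A,B,H], logical=[H,F,G,C,D,E,A,B]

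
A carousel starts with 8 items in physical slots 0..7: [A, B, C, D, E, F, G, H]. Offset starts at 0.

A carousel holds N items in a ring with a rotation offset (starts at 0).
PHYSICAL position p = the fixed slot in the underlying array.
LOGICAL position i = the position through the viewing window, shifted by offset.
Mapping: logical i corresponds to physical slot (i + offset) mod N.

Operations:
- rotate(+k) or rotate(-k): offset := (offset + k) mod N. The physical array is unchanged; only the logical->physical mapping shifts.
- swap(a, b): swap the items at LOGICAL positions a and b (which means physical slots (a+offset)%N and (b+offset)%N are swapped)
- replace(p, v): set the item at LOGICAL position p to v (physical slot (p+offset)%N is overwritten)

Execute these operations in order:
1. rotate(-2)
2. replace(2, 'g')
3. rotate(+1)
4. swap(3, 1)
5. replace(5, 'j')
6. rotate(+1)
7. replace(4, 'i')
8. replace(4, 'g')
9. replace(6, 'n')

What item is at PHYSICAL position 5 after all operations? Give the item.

Answer: F

Derivation:
After op 1 (rotate(-2)): offset=6, physical=[A,B,C,D,E,F,G,H], logical=[G,H,A,B,C,D,E,F]
After op 2 (replace(2, 'g')): offset=6, physical=[g,B,C,D,E,F,G,H], logical=[G,H,g,B,C,D,E,F]
After op 3 (rotate(+1)): offset=7, physical=[g,B,C,D,E,F,G,H], logical=[H,g,B,C,D,E,F,G]
After op 4 (swap(3, 1)): offset=7, physical=[C,B,g,D,E,F,G,H], logical=[H,C,B,g,D,E,F,G]
After op 5 (replace(5, 'j')): offset=7, physical=[C,B,g,D,j,F,G,H], logical=[H,C,B,g,D,j,F,G]
After op 6 (rotate(+1)): offset=0, physical=[C,B,g,D,j,F,G,H], logical=[C,B,g,D,j,F,G,H]
After op 7 (replace(4, 'i')): offset=0, physical=[C,B,g,D,i,F,G,H], logical=[C,B,g,D,i,F,G,H]
After op 8 (replace(4, 'g')): offset=0, physical=[C,B,g,D,g,F,G,H], logical=[C,B,g,D,g,F,G,H]
After op 9 (replace(6, 'n')): offset=0, physical=[C,B,g,D,g,F,n,H], logical=[C,B,g,D,g,F,n,H]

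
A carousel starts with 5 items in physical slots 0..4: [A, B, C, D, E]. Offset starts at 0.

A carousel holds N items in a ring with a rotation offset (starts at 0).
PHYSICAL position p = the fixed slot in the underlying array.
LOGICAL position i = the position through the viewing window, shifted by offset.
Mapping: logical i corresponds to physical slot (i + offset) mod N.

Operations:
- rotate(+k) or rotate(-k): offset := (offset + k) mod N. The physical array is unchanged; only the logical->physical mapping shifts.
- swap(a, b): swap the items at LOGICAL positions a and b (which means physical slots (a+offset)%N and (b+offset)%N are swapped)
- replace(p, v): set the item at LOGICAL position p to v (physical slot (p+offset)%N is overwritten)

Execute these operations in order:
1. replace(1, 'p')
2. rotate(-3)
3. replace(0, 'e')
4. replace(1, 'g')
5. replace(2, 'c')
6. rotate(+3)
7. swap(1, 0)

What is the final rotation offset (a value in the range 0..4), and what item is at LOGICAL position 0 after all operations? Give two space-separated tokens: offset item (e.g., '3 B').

Answer: 0 p

Derivation:
After op 1 (replace(1, 'p')): offset=0, physical=[A,p,C,D,E], logical=[A,p,C,D,E]
After op 2 (rotate(-3)): offset=2, physical=[A,p,C,D,E], logical=[C,D,E,A,p]
After op 3 (replace(0, 'e')): offset=2, physical=[A,p,e,D,E], logical=[e,D,E,A,p]
After op 4 (replace(1, 'g')): offset=2, physical=[A,p,e,g,E], logical=[e,g,E,A,p]
After op 5 (replace(2, 'c')): offset=2, physical=[A,p,e,g,c], logical=[e,g,c,A,p]
After op 6 (rotate(+3)): offset=0, physical=[A,p,e,g,c], logical=[A,p,e,g,c]
After op 7 (swap(1, 0)): offset=0, physical=[p,A,e,g,c], logical=[p,A,e,g,c]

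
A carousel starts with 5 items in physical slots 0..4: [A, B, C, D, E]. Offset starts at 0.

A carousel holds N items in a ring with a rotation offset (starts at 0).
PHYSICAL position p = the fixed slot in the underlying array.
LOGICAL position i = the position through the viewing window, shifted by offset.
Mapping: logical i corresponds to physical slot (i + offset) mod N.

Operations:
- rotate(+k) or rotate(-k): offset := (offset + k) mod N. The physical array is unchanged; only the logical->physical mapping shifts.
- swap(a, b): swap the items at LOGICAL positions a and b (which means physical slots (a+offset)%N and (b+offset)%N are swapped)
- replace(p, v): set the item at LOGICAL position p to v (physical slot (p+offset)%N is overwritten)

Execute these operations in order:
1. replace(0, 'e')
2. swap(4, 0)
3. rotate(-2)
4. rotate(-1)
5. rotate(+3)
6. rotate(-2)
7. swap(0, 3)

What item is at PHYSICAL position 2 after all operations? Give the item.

Answer: C

Derivation:
After op 1 (replace(0, 'e')): offset=0, physical=[e,B,C,D,E], logical=[e,B,C,D,E]
After op 2 (swap(4, 0)): offset=0, physical=[E,B,C,D,e], logical=[E,B,C,D,e]
After op 3 (rotate(-2)): offset=3, physical=[E,B,C,D,e], logical=[D,e,E,B,C]
After op 4 (rotate(-1)): offset=2, physical=[E,B,C,D,e], logical=[C,D,e,E,B]
After op 5 (rotate(+3)): offset=0, physical=[E,B,C,D,e], logical=[E,B,C,D,e]
After op 6 (rotate(-2)): offset=3, physical=[E,B,C,D,e], logical=[D,e,E,B,C]
After op 7 (swap(0, 3)): offset=3, physical=[E,D,C,B,e], logical=[B,e,E,D,C]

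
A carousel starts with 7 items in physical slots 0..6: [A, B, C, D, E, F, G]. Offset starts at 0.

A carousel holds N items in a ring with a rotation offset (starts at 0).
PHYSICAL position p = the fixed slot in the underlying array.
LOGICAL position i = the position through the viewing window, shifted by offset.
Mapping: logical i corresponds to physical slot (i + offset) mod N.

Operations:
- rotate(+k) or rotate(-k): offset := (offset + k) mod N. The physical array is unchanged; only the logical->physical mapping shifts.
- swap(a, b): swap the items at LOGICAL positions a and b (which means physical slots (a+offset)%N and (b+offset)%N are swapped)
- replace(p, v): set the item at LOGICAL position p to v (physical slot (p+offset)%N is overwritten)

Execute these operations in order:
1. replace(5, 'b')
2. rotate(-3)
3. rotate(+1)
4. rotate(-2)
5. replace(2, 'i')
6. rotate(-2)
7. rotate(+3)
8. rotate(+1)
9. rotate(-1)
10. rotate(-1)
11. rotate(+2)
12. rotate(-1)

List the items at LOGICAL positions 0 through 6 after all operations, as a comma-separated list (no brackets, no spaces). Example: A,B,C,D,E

After op 1 (replace(5, 'b')): offset=0, physical=[A,B,C,D,E,b,G], logical=[A,B,C,D,E,b,G]
After op 2 (rotate(-3)): offset=4, physical=[A,B,C,D,E,b,G], logical=[E,b,G,A,B,C,D]
After op 3 (rotate(+1)): offset=5, physical=[A,B,C,D,E,b,G], logical=[b,G,A,B,C,D,E]
After op 4 (rotate(-2)): offset=3, physical=[A,B,C,D,E,b,G], logical=[D,E,b,G,A,B,C]
After op 5 (replace(2, 'i')): offset=3, physical=[A,B,C,D,E,i,G], logical=[D,E,i,G,A,B,C]
After op 6 (rotate(-2)): offset=1, physical=[A,B,C,D,E,i,G], logical=[B,C,D,E,i,G,A]
After op 7 (rotate(+3)): offset=4, physical=[A,B,C,D,E,i,G], logical=[E,i,G,A,B,C,D]
After op 8 (rotate(+1)): offset=5, physical=[A,B,C,D,E,i,G], logical=[i,G,A,B,C,D,E]
After op 9 (rotate(-1)): offset=4, physical=[A,B,C,D,E,i,G], logical=[E,i,G,A,B,C,D]
After op 10 (rotate(-1)): offset=3, physical=[A,B,C,D,E,i,G], logical=[D,E,i,G,A,B,C]
After op 11 (rotate(+2)): offset=5, physical=[A,B,C,D,E,i,G], logical=[i,G,A,B,C,D,E]
After op 12 (rotate(-1)): offset=4, physical=[A,B,C,D,E,i,G], logical=[E,i,G,A,B,C,D]

Answer: E,i,G,A,B,C,D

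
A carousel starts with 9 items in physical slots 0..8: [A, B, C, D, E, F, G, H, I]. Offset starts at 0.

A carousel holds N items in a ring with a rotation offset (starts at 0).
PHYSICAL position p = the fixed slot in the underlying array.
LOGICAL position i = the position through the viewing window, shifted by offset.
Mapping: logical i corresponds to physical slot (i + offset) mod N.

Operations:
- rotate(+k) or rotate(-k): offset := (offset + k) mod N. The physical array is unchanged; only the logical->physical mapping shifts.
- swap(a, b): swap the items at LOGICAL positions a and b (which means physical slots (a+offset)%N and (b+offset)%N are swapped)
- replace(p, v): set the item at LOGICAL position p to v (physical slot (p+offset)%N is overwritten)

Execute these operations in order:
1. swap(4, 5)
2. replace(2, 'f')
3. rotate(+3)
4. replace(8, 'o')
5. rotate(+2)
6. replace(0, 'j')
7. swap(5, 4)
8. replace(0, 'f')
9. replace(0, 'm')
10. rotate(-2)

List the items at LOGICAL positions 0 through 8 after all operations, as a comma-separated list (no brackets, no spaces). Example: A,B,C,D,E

After op 1 (swap(4, 5)): offset=0, physical=[A,B,C,D,F,E,G,H,I], logical=[A,B,C,D,F,E,G,H,I]
After op 2 (replace(2, 'f')): offset=0, physical=[A,B,f,D,F,E,G,H,I], logical=[A,B,f,D,F,E,G,H,I]
After op 3 (rotate(+3)): offset=3, physical=[A,B,f,D,F,E,G,H,I], logical=[D,F,E,G,H,I,A,B,f]
After op 4 (replace(8, 'o')): offset=3, physical=[A,B,o,D,F,E,G,H,I], logical=[D,F,E,G,H,I,A,B,o]
After op 5 (rotate(+2)): offset=5, physical=[A,B,o,D,F,E,G,H,I], logical=[E,G,H,I,A,B,o,D,F]
After op 6 (replace(0, 'j')): offset=5, physical=[A,B,o,D,F,j,G,H,I], logical=[j,G,H,I,A,B,o,D,F]
After op 7 (swap(5, 4)): offset=5, physical=[B,A,o,D,F,j,G,H,I], logical=[j,G,H,I,B,A,o,D,F]
After op 8 (replace(0, 'f')): offset=5, physical=[B,A,o,D,F,f,G,H,I], logical=[f,G,H,I,B,A,o,D,F]
After op 9 (replace(0, 'm')): offset=5, physical=[B,A,o,D,F,m,G,H,I], logical=[m,G,H,I,B,A,o,D,F]
After op 10 (rotate(-2)): offset=3, physical=[B,A,o,D,F,m,G,H,I], logical=[D,F,m,G,H,I,B,A,o]

Answer: D,F,m,G,H,I,B,A,o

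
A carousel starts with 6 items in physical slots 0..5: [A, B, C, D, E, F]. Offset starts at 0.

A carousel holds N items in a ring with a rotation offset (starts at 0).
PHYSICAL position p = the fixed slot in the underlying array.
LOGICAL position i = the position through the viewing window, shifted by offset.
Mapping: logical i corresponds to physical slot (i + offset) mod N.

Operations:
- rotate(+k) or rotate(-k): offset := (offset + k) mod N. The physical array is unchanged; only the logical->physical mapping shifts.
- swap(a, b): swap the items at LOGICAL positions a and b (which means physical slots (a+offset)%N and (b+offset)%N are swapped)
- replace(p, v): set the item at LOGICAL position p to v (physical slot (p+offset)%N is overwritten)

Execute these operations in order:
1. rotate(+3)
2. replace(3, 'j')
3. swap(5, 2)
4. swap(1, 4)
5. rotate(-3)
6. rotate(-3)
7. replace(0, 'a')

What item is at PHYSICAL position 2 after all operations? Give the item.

Answer: F

Derivation:
After op 1 (rotate(+3)): offset=3, physical=[A,B,C,D,E,F], logical=[D,E,F,A,B,C]
After op 2 (replace(3, 'j')): offset=3, physical=[j,B,C,D,E,F], logical=[D,E,F,j,B,C]
After op 3 (swap(5, 2)): offset=3, physical=[j,B,F,D,E,C], logical=[D,E,C,j,B,F]
After op 4 (swap(1, 4)): offset=3, physical=[j,E,F,D,B,C], logical=[D,B,C,j,E,F]
After op 5 (rotate(-3)): offset=0, physical=[j,E,F,D,B,C], logical=[j,E,F,D,B,C]
After op 6 (rotate(-3)): offset=3, physical=[j,E,F,D,B,C], logical=[D,B,C,j,E,F]
After op 7 (replace(0, 'a')): offset=3, physical=[j,E,F,a,B,C], logical=[a,B,C,j,E,F]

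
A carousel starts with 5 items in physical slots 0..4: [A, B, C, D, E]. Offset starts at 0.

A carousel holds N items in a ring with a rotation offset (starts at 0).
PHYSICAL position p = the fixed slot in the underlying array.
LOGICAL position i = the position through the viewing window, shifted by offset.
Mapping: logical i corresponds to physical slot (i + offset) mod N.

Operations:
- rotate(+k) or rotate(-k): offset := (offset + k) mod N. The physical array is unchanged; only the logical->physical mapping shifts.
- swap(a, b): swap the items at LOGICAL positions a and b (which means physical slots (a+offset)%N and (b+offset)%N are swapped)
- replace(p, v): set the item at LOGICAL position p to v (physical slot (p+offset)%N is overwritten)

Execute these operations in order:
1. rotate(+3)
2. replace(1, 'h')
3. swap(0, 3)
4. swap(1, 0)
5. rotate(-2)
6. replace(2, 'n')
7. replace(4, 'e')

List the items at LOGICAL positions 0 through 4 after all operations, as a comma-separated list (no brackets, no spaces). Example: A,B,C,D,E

After op 1 (rotate(+3)): offset=3, physical=[A,B,C,D,E], logical=[D,E,A,B,C]
After op 2 (replace(1, 'h')): offset=3, physical=[A,B,C,D,h], logical=[D,h,A,B,C]
After op 3 (swap(0, 3)): offset=3, physical=[A,D,C,B,h], logical=[B,h,A,D,C]
After op 4 (swap(1, 0)): offset=3, physical=[A,D,C,h,B], logical=[h,B,A,D,C]
After op 5 (rotate(-2)): offset=1, physical=[A,D,C,h,B], logical=[D,C,h,B,A]
After op 6 (replace(2, 'n')): offset=1, physical=[A,D,C,n,B], logical=[D,C,n,B,A]
After op 7 (replace(4, 'e')): offset=1, physical=[e,D,C,n,B], logical=[D,C,n,B,e]

Answer: D,C,n,B,e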